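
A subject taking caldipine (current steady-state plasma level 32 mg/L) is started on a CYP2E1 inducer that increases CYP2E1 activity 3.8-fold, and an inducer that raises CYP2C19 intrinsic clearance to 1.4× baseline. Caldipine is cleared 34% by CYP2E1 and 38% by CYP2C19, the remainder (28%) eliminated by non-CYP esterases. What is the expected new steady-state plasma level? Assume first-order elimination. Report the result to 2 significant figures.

The CYP2E1 pathway (34% of clearance) is boosted to 3.8× activity: 0.34 × 3.8 = 1.292.
The CYP2C19 pathway (38% of clearance) rises to 1.4× activity: 0.38 × 1.4 = 0.532.
The remaining 28% of clearance is unaffected.
CL_new/CL_old = 1.292 + 0.532 + 0.28 = 2.104.
New steady-state plasma level = 32 / 2.104 = 15 mg/L (concentration scales inversely with clearance).

15 mg/L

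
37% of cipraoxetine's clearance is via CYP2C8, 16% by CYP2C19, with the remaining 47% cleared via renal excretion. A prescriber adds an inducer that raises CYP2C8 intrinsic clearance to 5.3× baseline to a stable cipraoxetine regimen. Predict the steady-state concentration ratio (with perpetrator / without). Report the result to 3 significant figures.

CYP2C8: 0.37 × 5.3 = 1.961
CYP2C19: 0.16 (unchanged)
Other: 0.47 (unchanged)
Relative clearance = 1.961 + 0.16 + 0.47 = 2.591.
Steady-state concentration ratio = CL_old/CL_new = 1 / 2.591 = 0.386.

0.386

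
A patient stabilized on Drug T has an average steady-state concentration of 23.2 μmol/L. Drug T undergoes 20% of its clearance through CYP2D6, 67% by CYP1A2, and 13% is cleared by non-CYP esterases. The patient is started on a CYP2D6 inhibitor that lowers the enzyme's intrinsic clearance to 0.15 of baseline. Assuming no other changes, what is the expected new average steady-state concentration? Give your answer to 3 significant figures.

CYP2D6: 0.2 × 0.15 = 0.03
CYP1A2: 0.67 (unchanged)
Other: 0.13 (unchanged)
CL_new/CL_old = 0.03 + 0.67 + 0.13 = 0.83.
With dosing unchanged, average steady-state concentration scales as 1/CL: 23.2 / 0.83 = 28.0 μmol/L.

28.0 μmol/L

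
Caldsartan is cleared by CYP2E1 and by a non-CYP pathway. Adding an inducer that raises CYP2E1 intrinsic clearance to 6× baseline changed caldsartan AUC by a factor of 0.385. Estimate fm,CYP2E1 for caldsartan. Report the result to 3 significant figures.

Write x for the fraction cleared via CYP2E1. The observed AUC change means clearance rose to 1/0.385 = 2.597 of baseline.
Setting x·6 + (1 − x) = 2.597 and solving: x = (2.597 − 1)/(6 − 1) = 0.319.

0.319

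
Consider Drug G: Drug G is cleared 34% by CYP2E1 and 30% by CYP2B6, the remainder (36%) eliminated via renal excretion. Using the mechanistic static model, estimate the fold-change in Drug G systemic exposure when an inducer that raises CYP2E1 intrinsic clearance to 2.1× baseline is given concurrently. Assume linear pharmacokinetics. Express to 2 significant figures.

The CYP2E1 pathway (34% of clearance) is boosted to 2.1× activity: 0.34 × 2.1 = 0.714.
CYP2B6 (30%) and the residual 36% are unaffected.
Relative clearance = 0.714 + 0.3 + 0.36 = 1.374.
Systemic exposure is inversely proportional to clearance, so the fold-change is 1 / 1.374 = 0.73.

0.73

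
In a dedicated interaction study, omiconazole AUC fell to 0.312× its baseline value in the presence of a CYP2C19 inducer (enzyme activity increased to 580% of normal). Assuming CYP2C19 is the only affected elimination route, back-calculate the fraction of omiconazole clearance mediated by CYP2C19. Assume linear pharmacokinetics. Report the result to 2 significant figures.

CL'/CL = 1 / 0.312 = 3.205
5.8·fm + (1 − fm) = 3.205
fm = (3.205 − 1) / (5.8 − 1) = 0.46

0.46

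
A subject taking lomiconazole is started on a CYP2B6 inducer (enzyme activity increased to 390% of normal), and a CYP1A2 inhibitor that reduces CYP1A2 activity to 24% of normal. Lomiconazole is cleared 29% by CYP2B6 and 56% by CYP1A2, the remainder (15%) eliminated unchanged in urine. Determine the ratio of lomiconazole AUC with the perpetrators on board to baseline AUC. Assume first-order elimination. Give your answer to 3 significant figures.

0.707

The CYP2B6 pathway (29% of clearance) increases to 3.9× activity: 0.29 × 3.9 = 1.131.
The CYP1A2 pathway (56% of clearance) falls to 0.24× activity: 0.56 × 0.24 = 0.1344.
Non-CYP routes (15%) are unchanged.
Relative clearance = 1.131 + 0.1344 + 0.15 = 1.4154.
Net AUC ratio = 1 / 1.4154 = 0.707.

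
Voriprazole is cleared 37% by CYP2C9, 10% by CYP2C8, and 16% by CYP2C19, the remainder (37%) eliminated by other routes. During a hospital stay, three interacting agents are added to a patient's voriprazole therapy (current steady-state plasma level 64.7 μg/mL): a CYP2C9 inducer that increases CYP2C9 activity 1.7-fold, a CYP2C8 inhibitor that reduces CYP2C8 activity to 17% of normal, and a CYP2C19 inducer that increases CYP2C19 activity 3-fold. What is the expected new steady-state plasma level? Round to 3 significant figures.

43.2 μg/mL

The CYP2C9 pathway (37% of clearance) rises to 1.7× activity: 0.37 × 1.7 = 0.629.
The CYP2C8 pathway (10% of clearance) falls to 0.17× activity: 0.1 × 0.17 = 0.017.
The CYP2C19 pathway (16% of clearance) is boosted to 3× activity: 0.16 × 3 = 0.48.
The remaining 37% of clearance is unaffected.
New clearance relative to baseline: 0.629 + 0.017 + 0.48 + 0.37 = 1.496.
New steady-state plasma level = 64.7 / 1.496 = 43.2 μg/mL (concentration scales inversely with clearance).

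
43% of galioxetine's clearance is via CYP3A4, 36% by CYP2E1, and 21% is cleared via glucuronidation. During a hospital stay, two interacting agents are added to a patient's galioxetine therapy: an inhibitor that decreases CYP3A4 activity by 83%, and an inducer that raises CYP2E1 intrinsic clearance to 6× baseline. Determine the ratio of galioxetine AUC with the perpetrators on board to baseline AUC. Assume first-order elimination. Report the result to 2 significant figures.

CYP3A4: 0.43 × 0.17 = 0.0731
CYP2E1: 0.36 × 6 = 2.16
Other: 0.21 (unchanged)
Relative clearance = 0.0731 + 2.16 + 0.21 = 2.4431.
Net AUC ratio = 1 / 2.4431 = 0.41.

0.41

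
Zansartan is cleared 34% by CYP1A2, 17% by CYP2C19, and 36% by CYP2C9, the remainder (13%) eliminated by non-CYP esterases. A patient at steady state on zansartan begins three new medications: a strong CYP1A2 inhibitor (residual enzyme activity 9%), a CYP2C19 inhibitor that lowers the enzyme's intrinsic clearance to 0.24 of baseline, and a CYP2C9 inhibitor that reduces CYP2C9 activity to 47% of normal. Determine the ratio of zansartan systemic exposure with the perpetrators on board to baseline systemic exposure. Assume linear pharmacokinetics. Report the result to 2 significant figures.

2.7

The CYP1A2 pathway (34% of clearance) drops to 0.09× activity: 0.34 × 0.09 = 0.0306.
The CYP2C19 pathway (17% of clearance) drops to 0.24× activity: 0.17 × 0.24 = 0.0408.
The CYP2C9 pathway (36% of clearance) falls to 0.47× activity: 0.36 × 0.47 = 0.1692.
Non-CYP routes (13%) are unchanged.
Relative clearance = 0.0306 + 0.0408 + 0.1692 + 0.13 = 0.3706.
Net systemic exposure ratio = 1 / 0.3706 = 2.7.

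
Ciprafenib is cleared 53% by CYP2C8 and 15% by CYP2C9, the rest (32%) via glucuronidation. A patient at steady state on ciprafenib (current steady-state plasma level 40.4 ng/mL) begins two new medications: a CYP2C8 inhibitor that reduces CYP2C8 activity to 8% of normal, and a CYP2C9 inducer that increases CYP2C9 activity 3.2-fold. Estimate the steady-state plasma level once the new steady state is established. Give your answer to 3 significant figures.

48.0 ng/mL

CYP2C8: 0.53 × 0.08 = 0.0424
CYP2C9: 0.15 × 3.2 = 0.48
Other: 0.32 (unchanged)
Relative clearance = 0.0424 + 0.48 + 0.32 = 0.8424.
Steady-state plasma level ∝ 1/CL: new value = 40.4 / 0.8424 = 48.0 ng/mL.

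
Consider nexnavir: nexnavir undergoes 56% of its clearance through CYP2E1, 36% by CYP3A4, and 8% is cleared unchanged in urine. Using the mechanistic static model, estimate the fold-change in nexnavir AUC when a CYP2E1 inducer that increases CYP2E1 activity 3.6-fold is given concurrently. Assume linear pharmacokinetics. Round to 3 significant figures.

0.407

The CYP2E1 pathway (56% of clearance) rises to 3.6× activity: 0.56 × 3.6 = 2.016.
CYP3A4 (36%) and the residual 8% are unaffected.
CL_new/CL_old = 2.016 + 0.36 + 0.08 = 2.456.
AUC ratio = CL_old/CL_new = 1 / 2.456 = 0.407.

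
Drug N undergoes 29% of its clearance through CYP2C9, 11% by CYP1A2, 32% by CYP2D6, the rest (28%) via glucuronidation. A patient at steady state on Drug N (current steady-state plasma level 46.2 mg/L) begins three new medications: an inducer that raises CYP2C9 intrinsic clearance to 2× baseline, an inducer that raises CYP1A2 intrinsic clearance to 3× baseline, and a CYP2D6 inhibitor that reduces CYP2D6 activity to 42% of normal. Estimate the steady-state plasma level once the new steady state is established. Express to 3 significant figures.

The CYP2C9 pathway (29% of clearance) rises to 2× activity: 0.29 × 2 = 0.58.
The CYP1A2 pathway (11% of clearance) increases to 3× activity: 0.11 × 3 = 0.33.
The CYP2D6 pathway (32% of clearance) falls to 0.42× activity: 0.32 × 0.42 = 0.1344.
Non-CYP routes (28%) are unchanged.
Relative clearance = 0.58 + 0.33 + 0.1344 + 0.28 = 1.3244.
Steady-state plasma level ∝ 1/CL: new value = 46.2 / 1.3244 = 34.9 mg/L.

34.9 mg/L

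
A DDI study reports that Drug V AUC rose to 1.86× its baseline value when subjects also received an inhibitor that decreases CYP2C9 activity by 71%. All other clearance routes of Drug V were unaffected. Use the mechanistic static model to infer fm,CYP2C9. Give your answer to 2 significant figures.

0.65

Let fm be the CYP2C9 fraction. New clearance relative to baseline = fm × 0.29 + (1 − fm).
AUC ratio = 1 / (new CL fraction), so new CL fraction = 1 / 1.86 = 0.5376.
fm × 0.29 + 1 − fm = 0.5376  ⇒  fm × (0.29 − 1) = −0.4624  ⇒  fm = 0.65.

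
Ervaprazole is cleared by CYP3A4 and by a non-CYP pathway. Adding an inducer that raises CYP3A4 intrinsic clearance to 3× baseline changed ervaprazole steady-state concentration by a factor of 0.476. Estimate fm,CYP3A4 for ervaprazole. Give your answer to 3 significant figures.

0.550

Let fm be the CYP3A4 fraction. New clearance relative to baseline = fm × 3 + (1 − fm).
Steady-state concentration ratio = 1 / (new CL fraction), so new CL fraction = 1 / 0.476 = 2.101.
fm × 3 + 1 − fm = 2.101  ⇒  fm × (3 − 1) = 1.101  ⇒  fm = 0.550.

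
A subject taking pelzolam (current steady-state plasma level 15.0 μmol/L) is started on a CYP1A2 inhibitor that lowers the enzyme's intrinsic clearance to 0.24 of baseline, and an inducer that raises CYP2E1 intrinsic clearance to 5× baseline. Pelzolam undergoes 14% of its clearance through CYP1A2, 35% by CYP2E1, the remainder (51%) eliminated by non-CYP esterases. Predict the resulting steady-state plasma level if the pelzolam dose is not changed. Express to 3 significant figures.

CYP1A2: 0.14 × 0.24 = 0.0336
CYP2E1: 0.35 × 5 = 1.75
Other: 0.51 (unchanged)
New clearance relative to baseline: 0.0336 + 1.75 + 0.51 = 2.2936.
New steady-state plasma level = 15.0 / 2.2936 = 6.54 μmol/L (concentration scales inversely with clearance).

6.54 μmol/L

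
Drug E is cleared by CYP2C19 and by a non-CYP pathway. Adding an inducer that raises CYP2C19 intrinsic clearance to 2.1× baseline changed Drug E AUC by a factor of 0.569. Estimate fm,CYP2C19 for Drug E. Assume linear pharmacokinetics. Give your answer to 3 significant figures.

CL'/CL = 1 / 0.569 = 1.757
2.1·fm + (1 − fm) = 1.757
fm = (1.757 − 1) / (2.1 − 1) = 0.689

0.689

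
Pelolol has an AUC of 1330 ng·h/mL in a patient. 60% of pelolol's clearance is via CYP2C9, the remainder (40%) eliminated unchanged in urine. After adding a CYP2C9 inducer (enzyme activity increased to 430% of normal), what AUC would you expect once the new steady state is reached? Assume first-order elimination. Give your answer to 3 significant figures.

CYP2C9: 0.6 × 4.3 = 2.58
Other: 0.4 (unchanged)
CL_new/CL_old = 2.58 + 0.4 = 2.98.
New AUC = baseline ÷ relative clearance = 1330 / 2.98 = 446 ng·h/mL.

446 ng·h/mL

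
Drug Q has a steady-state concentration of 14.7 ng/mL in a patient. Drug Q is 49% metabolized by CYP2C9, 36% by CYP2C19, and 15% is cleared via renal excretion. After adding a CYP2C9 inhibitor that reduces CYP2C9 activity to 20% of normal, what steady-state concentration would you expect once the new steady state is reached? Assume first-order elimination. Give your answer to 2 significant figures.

The CYP2C9 pathway (49% of clearance) drops to 0.2× activity: 0.49 × 0.2 = 0.098.
CYP2C19 (36%) and the residual 15% are unaffected.
CL_new/CL_old = 0.098 + 0.36 + 0.15 = 0.608.
New steady-state concentration = baseline ÷ relative clearance = 14.7 / 0.608 = 24 ng/mL.

24 ng/mL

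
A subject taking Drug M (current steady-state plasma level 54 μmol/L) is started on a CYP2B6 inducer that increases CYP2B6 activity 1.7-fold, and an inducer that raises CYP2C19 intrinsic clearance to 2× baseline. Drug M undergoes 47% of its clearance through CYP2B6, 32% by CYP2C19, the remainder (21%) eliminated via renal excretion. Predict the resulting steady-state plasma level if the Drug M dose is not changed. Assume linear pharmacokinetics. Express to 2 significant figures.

33 μmol/L

CYP2B6: 0.47 × 1.7 = 0.799
CYP2C19: 0.32 × 2 = 0.64
Other: 0.21 (unchanged)
CL_new/CL_old = 0.799 + 0.64 + 0.21 = 1.649.
Dividing the baseline by the relative clearance: 54 / 1.649 = 33 μmol/L.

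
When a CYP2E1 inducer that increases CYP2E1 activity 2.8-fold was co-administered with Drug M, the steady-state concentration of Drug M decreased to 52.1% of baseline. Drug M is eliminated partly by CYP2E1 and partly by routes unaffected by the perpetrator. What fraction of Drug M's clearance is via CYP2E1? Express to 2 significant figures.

Let x = fm,CYP2E1. Because steady-state concentration ∝ 1/CL, relative clearance rose to 1/0.521 = 1.919.
Only the CYP2E1 route changed, so 1.919 = x·2.8 + (1 − x), giving x = 0.51.

0.51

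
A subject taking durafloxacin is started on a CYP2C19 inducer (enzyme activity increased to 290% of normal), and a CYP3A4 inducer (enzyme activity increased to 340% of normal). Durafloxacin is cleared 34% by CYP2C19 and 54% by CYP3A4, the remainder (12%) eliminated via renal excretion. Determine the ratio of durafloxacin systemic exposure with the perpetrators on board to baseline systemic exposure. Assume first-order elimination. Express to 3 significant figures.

0.340

CYP2C19: 0.34 × 2.9 = 0.986
CYP3A4: 0.54 × 3.4 = 1.836
Other: 0.12 (unchanged)
Relative clearance = 0.986 + 1.836 + 0.12 = 2.942.
Net systemic exposure ratio = 1 / 2.942 = 0.340.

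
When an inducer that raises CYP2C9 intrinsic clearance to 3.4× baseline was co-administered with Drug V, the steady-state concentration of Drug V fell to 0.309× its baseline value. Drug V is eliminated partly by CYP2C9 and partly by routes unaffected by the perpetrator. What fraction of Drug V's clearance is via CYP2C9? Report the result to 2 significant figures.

0.93

CL'/CL = 1 / 0.309 = 3.236
3.4·fm + (1 − fm) = 3.236
fm = (3.236 − 1) / (3.4 − 1) = 0.93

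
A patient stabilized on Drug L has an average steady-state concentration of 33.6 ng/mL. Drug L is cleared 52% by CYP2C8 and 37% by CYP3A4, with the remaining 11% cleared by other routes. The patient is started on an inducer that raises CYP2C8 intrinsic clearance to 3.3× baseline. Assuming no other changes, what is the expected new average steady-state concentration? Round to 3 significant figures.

15.3 ng/mL

The CYP2C8 pathway (52% of clearance) is boosted to 3.3× activity: 0.52 × 3.3 = 1.716.
CYP3A4 (37%) and the residual 11% are unaffected.
CL_new/CL_old = 1.716 + 0.37 + 0.11 = 2.196.
New average steady-state concentration = baseline ÷ relative clearance = 33.6 / 2.196 = 15.3 ng/mL.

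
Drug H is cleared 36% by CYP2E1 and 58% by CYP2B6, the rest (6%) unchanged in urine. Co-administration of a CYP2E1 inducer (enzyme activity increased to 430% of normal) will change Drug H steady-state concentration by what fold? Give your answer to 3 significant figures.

0.457

The CYP2E1 pathway (36% of clearance) increases to 4.3× activity: 0.36 × 4.3 = 1.548.
CYP2B6 (58%) and the residual 6% are unaffected.
New clearance relative to baseline: 1.548 + 0.58 + 0.06 = 2.188.
Steady-state concentration ratio = CL_old/CL_new = 1 / 2.188 = 0.457.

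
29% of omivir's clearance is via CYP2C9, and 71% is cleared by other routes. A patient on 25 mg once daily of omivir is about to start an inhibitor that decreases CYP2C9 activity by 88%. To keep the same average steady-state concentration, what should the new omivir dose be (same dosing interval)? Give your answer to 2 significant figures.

19 mg

CYP2C9: 0.29 × 0.12 = 0.0348
Other: 0.71 (unchanged)
Relative clearance = 0.0348 + 0.71 = 0.7448.
Css,avg = (dose rate)/CL, so holding Css fixed requires dose ∝ CL: 25 × 0.7448 = 19 mg.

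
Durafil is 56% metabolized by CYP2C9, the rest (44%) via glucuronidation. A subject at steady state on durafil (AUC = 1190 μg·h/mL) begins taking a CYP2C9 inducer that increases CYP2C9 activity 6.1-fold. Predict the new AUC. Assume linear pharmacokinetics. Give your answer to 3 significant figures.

The CYP2C9 pathway (56% of clearance) is boosted to 6.1× activity: 0.56 × 6.1 = 3.416.
The remaining 44% of clearance is unaffected.
CL_new/CL_old = 3.416 + 0.44 = 3.856.
AUC ∝ 1/CL, so new value = 1190 / 3.856 = 309 μg·h/mL.

309 μg·h/mL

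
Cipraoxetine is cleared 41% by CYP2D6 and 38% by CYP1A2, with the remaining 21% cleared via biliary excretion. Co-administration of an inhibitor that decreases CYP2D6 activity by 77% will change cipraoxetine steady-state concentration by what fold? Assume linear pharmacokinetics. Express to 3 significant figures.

1.46

The CYP2D6 pathway (41% of clearance) is reduced to 0.23× activity: 0.41 × 0.23 = 0.0943.
CYP1A2 (38%) and the residual 21% are unaffected.
CL_new/CL_old = 0.0943 + 0.38 + 0.21 = 0.6843.
Since steady-state concentration ∝ 1/CL, the ratio is 1 / 0.6843 = 1.46.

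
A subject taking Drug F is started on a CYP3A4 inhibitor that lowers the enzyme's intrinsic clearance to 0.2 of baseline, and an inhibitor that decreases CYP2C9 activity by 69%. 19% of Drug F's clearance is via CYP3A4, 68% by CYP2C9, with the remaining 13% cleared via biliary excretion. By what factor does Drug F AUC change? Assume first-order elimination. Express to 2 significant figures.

The CYP3A4 pathway (19% of clearance) is reduced to 0.2× activity: 0.19 × 0.2 = 0.038.
The CYP2C9 pathway (68% of clearance) is reduced to 0.31× activity: 0.68 × 0.31 = 0.2108.
Non-CYP routes (13%) are unchanged.
Relative clearance = 0.038 + 0.2108 + 0.13 = 0.3788.
AUC ∝ 1/CL: fold-change = 1 / 0.3788 = 2.6.

2.6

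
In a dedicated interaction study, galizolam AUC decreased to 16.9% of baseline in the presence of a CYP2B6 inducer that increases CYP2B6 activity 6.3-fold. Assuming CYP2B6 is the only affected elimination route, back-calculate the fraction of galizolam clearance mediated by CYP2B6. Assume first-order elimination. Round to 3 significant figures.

Let fm be the CYP2B6 fraction. New clearance relative to baseline = fm × 6.3 + (1 − fm).
AUC ratio = 1 / (new CL fraction), so new CL fraction = 1 / 0.169 = 5.917.
fm × 6.3 + 1 − fm = 5.917  ⇒  fm × (6.3 − 1) = 4.917  ⇒  fm = 0.928.

0.928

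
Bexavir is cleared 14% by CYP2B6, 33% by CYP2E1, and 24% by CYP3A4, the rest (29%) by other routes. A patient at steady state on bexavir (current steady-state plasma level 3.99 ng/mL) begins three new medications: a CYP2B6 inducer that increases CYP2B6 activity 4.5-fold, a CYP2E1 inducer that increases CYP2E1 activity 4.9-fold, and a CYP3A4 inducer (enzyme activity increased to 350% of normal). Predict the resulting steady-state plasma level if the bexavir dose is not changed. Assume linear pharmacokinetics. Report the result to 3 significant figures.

1.18 ng/mL

CYP2B6: 0.14 × 4.5 = 0.63
CYP2E1: 0.33 × 4.9 = 1.617
CYP3A4: 0.24 × 3.5 = 0.84
Other: 0.29 (unchanged)
CL_new/CL_old = 0.63 + 1.617 + 0.84 + 0.29 = 3.377.
Steady-state plasma level ∝ 1/CL: new value = 3.99 / 3.377 = 1.18 ng/mL.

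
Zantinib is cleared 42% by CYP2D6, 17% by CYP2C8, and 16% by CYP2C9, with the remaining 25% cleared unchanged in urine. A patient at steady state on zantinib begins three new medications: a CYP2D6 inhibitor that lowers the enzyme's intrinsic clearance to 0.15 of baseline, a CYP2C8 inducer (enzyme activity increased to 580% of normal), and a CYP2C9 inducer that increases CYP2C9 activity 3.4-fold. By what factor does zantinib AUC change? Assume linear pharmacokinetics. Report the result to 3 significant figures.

0.543

The CYP2D6 pathway (42% of clearance) drops to 0.15× activity: 0.42 × 0.15 = 0.063.
The CYP2C8 pathway (17% of clearance) rises to 5.8× activity: 0.17 × 5.8 = 0.986.
The CYP2C9 pathway (16% of clearance) rises to 3.4× activity: 0.16 × 3.4 = 0.544.
The remaining 25% of clearance is unaffected.
New clearance relative to baseline: 0.063 + 0.986 + 0.544 + 0.25 = 1.843.
AUC ∝ 1/CL: fold-change = 1 / 1.843 = 0.543.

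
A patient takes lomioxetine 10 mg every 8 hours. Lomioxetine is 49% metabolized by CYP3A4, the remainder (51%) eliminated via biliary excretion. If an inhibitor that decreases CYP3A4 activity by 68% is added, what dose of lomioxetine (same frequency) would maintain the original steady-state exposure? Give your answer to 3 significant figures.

6.67 mg

The CYP3A4 pathway (49% of clearance) falls to 0.32× activity: 0.49 × 0.32 = 0.1568.
Non-CYP routes (51%) are unchanged.
New clearance relative to baseline: 0.1568 + 0.51 = 0.6668.
Css,avg = (dose rate)/CL, so holding Css fixed requires dose ∝ CL: 10 × 0.6668 = 6.67 mg.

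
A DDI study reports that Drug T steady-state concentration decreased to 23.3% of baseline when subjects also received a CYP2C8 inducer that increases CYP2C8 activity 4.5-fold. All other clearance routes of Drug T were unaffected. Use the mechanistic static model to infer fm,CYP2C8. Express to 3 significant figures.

0.941

Let fm be the CYP2C8 fraction. New clearance relative to baseline = fm × 4.5 + (1 − fm).
Steady-state concentration ratio = 1 / (new CL fraction), so new CL fraction = 1 / 0.233 = 4.292.
fm × 4.5 + 1 − fm = 4.292  ⇒  fm × (4.5 − 1) = 3.292  ⇒  fm = 0.941.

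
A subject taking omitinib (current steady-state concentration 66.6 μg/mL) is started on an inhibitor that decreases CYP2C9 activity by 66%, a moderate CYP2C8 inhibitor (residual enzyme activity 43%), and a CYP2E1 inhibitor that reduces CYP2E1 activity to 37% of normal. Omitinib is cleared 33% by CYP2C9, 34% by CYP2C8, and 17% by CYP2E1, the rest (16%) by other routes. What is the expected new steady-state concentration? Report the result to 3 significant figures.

138 μg/mL

The CYP2C9 pathway (33% of clearance) is reduced to 0.34× activity: 0.33 × 0.34 = 0.1122.
The CYP2C8 pathway (34% of clearance) drops to 0.43× activity: 0.34 × 0.43 = 0.1462.
The CYP2E1 pathway (17% of clearance) drops to 0.37× activity: 0.17 × 0.37 = 0.0629.
Non-CYP routes (16%) are unchanged.
CL_new/CL_old = 0.1122 + 0.1462 + 0.0629 + 0.16 = 0.4813.
Steady-state concentration ∝ 1/CL: new value = 66.6 / 0.4813 = 138 μg/mL.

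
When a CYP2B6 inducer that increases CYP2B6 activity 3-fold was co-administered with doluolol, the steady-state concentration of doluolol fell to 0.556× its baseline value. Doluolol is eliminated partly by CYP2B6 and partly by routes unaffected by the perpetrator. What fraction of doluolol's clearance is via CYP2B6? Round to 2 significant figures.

Call the CYP2B6 fraction fm. After the interaction, CL_new/CL_old = fm × 3 + (1 − fm).
Steady-state concentration ratio = 1 / (new CL fraction), so new CL fraction = 1 / 0.556 = 1.799.
fm × 3 + 1 − fm = 1.799  ⇒  fm × (3 − 1) = 0.7986  ⇒  fm = 0.40.

0.40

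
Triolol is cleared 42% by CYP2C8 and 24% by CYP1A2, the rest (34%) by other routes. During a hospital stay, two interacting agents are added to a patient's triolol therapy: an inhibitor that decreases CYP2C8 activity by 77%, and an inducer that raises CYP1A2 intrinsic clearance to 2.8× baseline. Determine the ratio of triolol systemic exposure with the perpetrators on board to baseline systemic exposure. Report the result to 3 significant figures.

CYP2C8: 0.42 × 0.23 = 0.0966
CYP1A2: 0.24 × 2.8 = 0.672
Other: 0.34 (unchanged)
New clearance relative to baseline: 0.0966 + 0.672 + 0.34 = 1.1086.
Systemic exposure ∝ 1/CL: fold-change = 1 / 1.1086 = 0.902.

0.902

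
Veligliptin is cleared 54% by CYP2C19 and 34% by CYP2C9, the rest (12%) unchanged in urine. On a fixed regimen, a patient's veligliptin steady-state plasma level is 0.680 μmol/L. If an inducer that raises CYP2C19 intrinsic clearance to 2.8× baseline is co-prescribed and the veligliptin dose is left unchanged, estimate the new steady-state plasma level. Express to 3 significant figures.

CYP2C19: 0.54 × 2.8 = 1.512
CYP2C9: 0.34 (unchanged)
Other: 0.12 (unchanged)
CL_new/CL_old = 1.512 + 0.34 + 0.12 = 1.972.
Steady-state plasma level ∝ 1/CL, so new value = 0.680 / 1.972 = 0.345 μmol/L.

0.345 μmol/L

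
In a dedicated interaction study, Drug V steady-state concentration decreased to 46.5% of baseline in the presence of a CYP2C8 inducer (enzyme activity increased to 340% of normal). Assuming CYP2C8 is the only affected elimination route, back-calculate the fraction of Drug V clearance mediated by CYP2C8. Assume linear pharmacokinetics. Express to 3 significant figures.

0.479

Write x for the fraction cleared via CYP2C8. The observed steady-state concentration change means clearance rose to 1/0.465 = 2.151 of baseline.
Setting x·3.4 + (1 − x) = 2.151 and solving: x = (2.151 − 1)/(3.4 − 1) = 0.479.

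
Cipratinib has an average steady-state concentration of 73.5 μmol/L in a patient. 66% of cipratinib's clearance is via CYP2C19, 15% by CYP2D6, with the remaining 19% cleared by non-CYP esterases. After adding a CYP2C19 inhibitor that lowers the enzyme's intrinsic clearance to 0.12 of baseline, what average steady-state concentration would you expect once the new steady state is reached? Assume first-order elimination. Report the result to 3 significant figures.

CYP2C19: 0.66 × 0.12 = 0.0792
CYP2D6: 0.15 (unchanged)
Other: 0.19 (unchanged)
CL_new/CL_old = 0.0792 + 0.15 + 0.19 = 0.4192.
With dosing unchanged, average steady-state concentration scales as 1/CL: 73.5 / 0.4192 = 175 μmol/L.

175 μmol/L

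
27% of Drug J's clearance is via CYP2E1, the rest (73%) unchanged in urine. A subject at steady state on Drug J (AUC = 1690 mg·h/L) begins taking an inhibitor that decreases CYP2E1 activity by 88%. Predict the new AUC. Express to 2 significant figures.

The CYP2E1 pathway (27% of clearance) drops to 0.12× activity: 0.27 × 0.12 = 0.0324.
Non-CYP routes (73%) are unchanged.
CL_new/CL_old = 0.0324 + 0.73 = 0.7624.
With dosing unchanged, AUC scales as 1/CL: 1690 / 0.7624 = 2.2 × 10³ mg·h/L.

2.2 × 10³ mg·h/L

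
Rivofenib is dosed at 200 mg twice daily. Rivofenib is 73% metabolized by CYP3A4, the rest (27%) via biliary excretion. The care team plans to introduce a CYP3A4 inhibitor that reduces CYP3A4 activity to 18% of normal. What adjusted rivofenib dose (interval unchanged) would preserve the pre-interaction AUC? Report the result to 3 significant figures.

80.3 mg

The CYP3A4 pathway (73% of clearance) is reduced to 0.18× activity: 0.73 × 0.18 = 0.1314.
Non-CYP routes (27%) are unchanged.
Relative clearance = 0.1314 + 0.27 = 0.4014.
Exposure is unchanged when dose changes in proportion to clearance. New dose = 200 mg × 0.4014 = 80.3 mg.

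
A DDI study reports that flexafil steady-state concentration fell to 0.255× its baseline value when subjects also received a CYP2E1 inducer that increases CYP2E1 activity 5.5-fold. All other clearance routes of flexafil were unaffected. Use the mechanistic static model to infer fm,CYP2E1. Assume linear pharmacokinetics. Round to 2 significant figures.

0.65

CL'/CL = 1 / 0.255 = 3.922
5.5·fm + (1 − fm) = 3.922
fm = (3.922 − 1) / (5.5 − 1) = 0.65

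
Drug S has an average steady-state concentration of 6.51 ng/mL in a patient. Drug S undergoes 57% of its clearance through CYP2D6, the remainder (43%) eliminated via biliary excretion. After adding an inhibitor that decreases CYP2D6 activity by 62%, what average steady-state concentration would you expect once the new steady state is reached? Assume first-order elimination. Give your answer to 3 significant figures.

10.1 ng/mL

The CYP2D6 pathway (57% of clearance) drops to 0.38× activity: 0.57 × 0.38 = 0.2166.
The remaining 43% of clearance is unaffected.
New clearance relative to baseline: 0.2166 + 0.43 = 0.6466.
With dosing unchanged, average steady-state concentration scales as 1/CL: 6.51 / 0.6466 = 10.1 ng/mL.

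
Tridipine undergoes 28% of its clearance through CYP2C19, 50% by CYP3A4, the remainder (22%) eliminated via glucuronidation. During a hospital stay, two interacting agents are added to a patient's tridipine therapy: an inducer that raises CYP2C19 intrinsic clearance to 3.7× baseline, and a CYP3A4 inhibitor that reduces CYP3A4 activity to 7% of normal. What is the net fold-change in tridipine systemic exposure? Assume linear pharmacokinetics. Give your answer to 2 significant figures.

The CYP2C19 pathway (28% of clearance) increases to 3.7× activity: 0.28 × 3.7 = 1.036.
The CYP3A4 pathway (50% of clearance) is reduced to 0.07× activity: 0.5 × 0.07 = 0.035.
Non-CYP routes (22%) are unchanged.
New clearance relative to baseline: 1.036 + 0.035 + 0.22 = 1.291.
Because systemic exposure varies inversely with clearance, the combined effect is 1 / 1.291 = 0.77.

0.77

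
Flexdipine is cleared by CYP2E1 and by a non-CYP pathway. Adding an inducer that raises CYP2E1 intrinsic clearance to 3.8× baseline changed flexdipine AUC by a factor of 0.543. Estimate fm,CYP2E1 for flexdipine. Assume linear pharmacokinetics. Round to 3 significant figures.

0.301

CL'/CL = 1 / 0.543 = 1.842
3.8·fm + (1 − fm) = 1.842
fm = (1.842 − 1) / (3.8 − 1) = 0.301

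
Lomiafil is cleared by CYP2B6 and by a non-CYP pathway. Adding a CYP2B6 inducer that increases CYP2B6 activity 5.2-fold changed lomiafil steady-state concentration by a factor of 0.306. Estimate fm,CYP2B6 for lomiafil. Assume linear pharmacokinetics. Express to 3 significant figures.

Call the CYP2B6 fraction fm. After the interaction, CL_new/CL_old = fm × 5.2 + (1 − fm).
Steady-state concentration ratio = 1 / (new CL fraction), so new CL fraction = 1 / 0.306 = 3.268.
fm × 5.2 + 1 − fm = 3.268  ⇒  fm × (5.2 − 1) = 2.268  ⇒  fm = 0.540.

0.540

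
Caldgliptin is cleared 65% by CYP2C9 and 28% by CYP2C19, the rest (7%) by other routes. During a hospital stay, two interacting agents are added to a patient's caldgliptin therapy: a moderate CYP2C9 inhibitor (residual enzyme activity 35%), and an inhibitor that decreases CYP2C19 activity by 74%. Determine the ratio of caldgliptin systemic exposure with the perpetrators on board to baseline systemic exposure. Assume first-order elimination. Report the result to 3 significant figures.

2.70

CYP2C9: 0.65 × 0.35 = 0.2275
CYP2C19: 0.28 × 0.26 = 0.0728
Other: 0.07 (unchanged)
Relative clearance = 0.2275 + 0.0728 + 0.07 = 0.3703.
Systemic exposure ∝ 1/CL: fold-change = 1 / 0.3703 = 2.70.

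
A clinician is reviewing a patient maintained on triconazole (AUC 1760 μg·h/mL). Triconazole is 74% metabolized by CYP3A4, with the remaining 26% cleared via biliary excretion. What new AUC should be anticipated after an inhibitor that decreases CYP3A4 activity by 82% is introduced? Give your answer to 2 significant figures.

The CYP3A4 pathway (74% of clearance) drops to 0.18× activity: 0.74 × 0.18 = 0.1332.
Non-CYP routes (26%) are unchanged.
New clearance relative to baseline: 0.1332 + 0.26 = 0.3932.
With dosing unchanged, AUC scales as 1/CL: 1760 / 0.3932 = 4.5 × 10³ μg·h/mL.

4.5 × 10³ μg·h/mL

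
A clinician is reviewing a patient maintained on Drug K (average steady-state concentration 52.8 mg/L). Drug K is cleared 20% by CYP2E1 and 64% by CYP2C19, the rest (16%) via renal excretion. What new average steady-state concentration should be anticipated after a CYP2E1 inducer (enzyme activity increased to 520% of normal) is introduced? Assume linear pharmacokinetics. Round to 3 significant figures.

The CYP2E1 pathway (20% of clearance) is boosted to 5.2× activity: 0.2 × 5.2 = 1.04.
CYP2C19 (64%) and the residual 16% are unaffected.
CL_new/CL_old = 1.04 + 0.64 + 0.16 = 1.84.
Average steady-state concentration ∝ 1/CL, so new value = 52.8 / 1.84 = 28.7 mg/L.

28.7 mg/L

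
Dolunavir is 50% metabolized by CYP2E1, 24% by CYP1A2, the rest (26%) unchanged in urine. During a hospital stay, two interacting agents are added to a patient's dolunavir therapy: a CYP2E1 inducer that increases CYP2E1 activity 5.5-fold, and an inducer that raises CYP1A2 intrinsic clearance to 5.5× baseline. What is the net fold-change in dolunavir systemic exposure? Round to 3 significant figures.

The CYP2E1 pathway (50% of clearance) rises to 5.5× activity: 0.5 × 5.5 = 2.75.
The CYP1A2 pathway (24% of clearance) increases to 5.5× activity: 0.24 × 5.5 = 1.32.
Non-CYP routes (26%) are unchanged.
New clearance relative to baseline: 2.75 + 1.32 + 0.26 = 4.33.
Systemic exposure ∝ 1/CL: fold-change = 1 / 4.33 = 0.231.

0.231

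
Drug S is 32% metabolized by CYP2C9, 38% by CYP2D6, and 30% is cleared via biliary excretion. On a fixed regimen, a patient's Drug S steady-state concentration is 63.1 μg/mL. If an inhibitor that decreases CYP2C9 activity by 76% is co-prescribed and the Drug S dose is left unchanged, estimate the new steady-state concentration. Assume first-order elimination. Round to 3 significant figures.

CYP2C9: 0.32 × 0.24 = 0.0768
CYP2D6: 0.38 (unchanged)
Other: 0.3 (unchanged)
Relative clearance = 0.0768 + 0.38 + 0.3 = 0.7568.
New steady-state concentration = baseline ÷ relative clearance = 63.1 / 0.7568 = 83.4 μg/mL.

83.4 μg/mL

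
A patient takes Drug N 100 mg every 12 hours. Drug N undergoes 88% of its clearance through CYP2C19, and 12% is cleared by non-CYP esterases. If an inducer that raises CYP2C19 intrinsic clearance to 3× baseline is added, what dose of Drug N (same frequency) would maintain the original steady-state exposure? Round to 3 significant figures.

276 mg

The CYP2C19 pathway (88% of clearance) rises to 3× activity: 0.88 × 3 = 2.64.
The remaining 12% of clearance is unaffected.
New clearance relative to baseline: 2.64 + 0.12 = 2.76.
To maintain the same steady-state level, dose must scale with clearance: new dose = 100 × 2.76 = 276 mg.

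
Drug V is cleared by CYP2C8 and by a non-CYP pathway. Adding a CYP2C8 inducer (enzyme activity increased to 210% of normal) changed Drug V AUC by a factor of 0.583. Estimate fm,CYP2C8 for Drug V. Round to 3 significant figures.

CL'/CL = 1 / 0.583 = 1.715
2.1·fm + (1 − fm) = 1.715
fm = (1.715 − 1) / (2.1 − 1) = 0.650

0.650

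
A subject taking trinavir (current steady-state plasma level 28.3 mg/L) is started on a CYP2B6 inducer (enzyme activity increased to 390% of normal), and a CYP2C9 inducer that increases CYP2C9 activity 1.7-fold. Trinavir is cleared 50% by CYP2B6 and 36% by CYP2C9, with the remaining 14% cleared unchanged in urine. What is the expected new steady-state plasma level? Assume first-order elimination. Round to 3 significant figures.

The CYP2B6 pathway (50% of clearance) increases to 3.9× activity: 0.5 × 3.9 = 1.95.
The CYP2C9 pathway (36% of clearance) increases to 1.7× activity: 0.36 × 1.7 = 0.612.
The remaining 14% of clearance is unaffected.
Relative clearance = 1.95 + 0.612 + 0.14 = 2.702.
Dividing the baseline by the relative clearance: 28.3 / 2.702 = 10.5 mg/L.

10.5 mg/L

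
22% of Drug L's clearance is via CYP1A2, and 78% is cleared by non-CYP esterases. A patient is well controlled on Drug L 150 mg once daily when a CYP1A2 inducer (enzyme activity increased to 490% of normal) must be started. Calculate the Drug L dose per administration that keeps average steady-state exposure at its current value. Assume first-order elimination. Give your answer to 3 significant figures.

279 mg

The CYP1A2 pathway (22% of clearance) increases to 4.9× activity: 0.22 × 4.9 = 1.078.
The remaining 78% of clearance is unaffected.
CL_new/CL_old = 1.078 + 0.78 = 1.858.
To maintain the same steady-state level, dose must scale with clearance: new dose = 150 × 1.858 = 279 mg.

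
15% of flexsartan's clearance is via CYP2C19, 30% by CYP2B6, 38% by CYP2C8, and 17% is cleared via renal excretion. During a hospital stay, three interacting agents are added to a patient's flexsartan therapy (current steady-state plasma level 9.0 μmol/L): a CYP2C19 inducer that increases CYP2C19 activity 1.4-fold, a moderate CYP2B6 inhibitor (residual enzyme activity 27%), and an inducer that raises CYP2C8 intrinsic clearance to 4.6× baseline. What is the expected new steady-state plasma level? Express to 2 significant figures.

4.1 μmol/L

The CYP2C19 pathway (15% of clearance) increases to 1.4× activity: 0.15 × 1.4 = 0.21.
The CYP2B6 pathway (30% of clearance) is reduced to 0.27× activity: 0.3 × 0.27 = 0.081.
The CYP2C8 pathway (38% of clearance) increases to 4.6× activity: 0.38 × 4.6 = 1.748.
Non-CYP routes (17%) are unchanged.
CL_new/CL_old = 0.21 + 0.081 + 1.748 + 0.17 = 2.209.
New steady-state plasma level = 9.0 / 2.209 = 4.1 μmol/L (concentration scales inversely with clearance).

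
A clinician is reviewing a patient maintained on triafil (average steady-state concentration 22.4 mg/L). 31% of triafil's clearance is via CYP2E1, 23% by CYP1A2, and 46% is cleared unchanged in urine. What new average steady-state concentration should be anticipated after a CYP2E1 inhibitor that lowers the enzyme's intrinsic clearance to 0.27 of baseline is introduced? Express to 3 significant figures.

The CYP2E1 pathway (31% of clearance) drops to 0.27× activity: 0.31 × 0.27 = 0.0837.
CYP1A2 (23%) and the residual 46% are unaffected.
CL_new/CL_old = 0.0837 + 0.23 + 0.46 = 0.7737.
New average steady-state concentration = baseline ÷ relative clearance = 22.4 / 0.7737 = 29.0 mg/L.

29.0 mg/L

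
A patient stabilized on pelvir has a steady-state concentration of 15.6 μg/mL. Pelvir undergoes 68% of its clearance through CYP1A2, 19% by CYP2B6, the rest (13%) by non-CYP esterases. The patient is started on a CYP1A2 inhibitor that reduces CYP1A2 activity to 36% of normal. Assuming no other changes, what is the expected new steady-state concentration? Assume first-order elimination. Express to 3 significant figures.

CYP1A2: 0.68 × 0.36 = 0.2448
CYP2B6: 0.19 (unchanged)
Other: 0.13 (unchanged)
CL_new/CL_old = 0.2448 + 0.19 + 0.13 = 0.5648.
With dosing unchanged, steady-state concentration scales as 1/CL: 15.6 / 0.5648 = 27.6 μg/mL.

27.6 μg/mL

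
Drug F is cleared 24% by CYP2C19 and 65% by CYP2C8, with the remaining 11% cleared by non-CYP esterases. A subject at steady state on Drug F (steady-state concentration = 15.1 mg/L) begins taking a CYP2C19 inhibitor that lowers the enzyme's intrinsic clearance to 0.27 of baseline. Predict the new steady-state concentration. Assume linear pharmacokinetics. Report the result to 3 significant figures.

18.3 mg/L

The CYP2C19 pathway (24% of clearance) is reduced to 0.27× activity: 0.24 × 0.27 = 0.0648.
CYP2C8 (65%) and the residual 11% are unaffected.
Relative clearance = 0.0648 + 0.65 + 0.11 = 0.8248.
With dosing unchanged, steady-state concentration scales as 1/CL: 15.1 / 0.8248 = 18.3 mg/L.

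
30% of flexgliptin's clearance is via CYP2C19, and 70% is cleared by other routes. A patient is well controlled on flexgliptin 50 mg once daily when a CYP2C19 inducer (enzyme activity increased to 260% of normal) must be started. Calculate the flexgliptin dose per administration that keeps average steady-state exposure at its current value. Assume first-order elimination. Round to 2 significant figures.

CYP2C19: 0.3 × 2.6 = 0.78
Other: 0.7 (unchanged)
Relative clearance = 0.78 + 0.7 = 1.48.
Css,avg = (dose rate)/CL, so holding Css fixed requires dose ∝ CL: 50 × 1.48 = 74 mg.

74 mg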